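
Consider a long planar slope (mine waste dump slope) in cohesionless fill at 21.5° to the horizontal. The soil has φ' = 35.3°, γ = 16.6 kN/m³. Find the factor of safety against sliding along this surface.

For a dry cohesionless infinite slope the factor of safety is FS = tanφ' / tanβ.
FS = tan35.3° / tan21.5° = 0.7080 / 0.3939 = 1.797

FS = 1.80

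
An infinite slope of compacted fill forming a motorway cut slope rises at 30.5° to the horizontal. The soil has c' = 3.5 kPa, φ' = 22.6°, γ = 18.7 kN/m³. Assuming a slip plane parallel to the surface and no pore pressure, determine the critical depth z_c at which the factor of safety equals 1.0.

Setting FS = 1.00 in FS = [c' + γz cos²β tanφ'] / [γz sinβ cosβ] and solving for z:
z = c' / [γ cosβ (FS·sinβ − cosβ·tanφ')]
  = 3.5 / [18.7·cos30.5°·(1.00·sin30.5° − cos30.5°·tan22.6°)]
  = 3.5 / [18.7·0.8616·(1.00·0.5075 − 0.8616·0.4163)]
  = 3.5 / 2.3988 = 1.459 m

z_c = 1.46 m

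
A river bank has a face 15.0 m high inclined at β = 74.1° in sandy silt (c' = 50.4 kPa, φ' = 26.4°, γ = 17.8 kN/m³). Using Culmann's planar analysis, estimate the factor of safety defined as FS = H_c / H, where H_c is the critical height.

FS = 1.99

H_c = (4c'/γ) · sinβ cosφ' / [1 − cos(β − φ')]
    = (4·50.4/17.8) · sin74.1°·cos26.4° / [1 − cos47.7°]
    = 11.326 · 0.8614 / 0.3270 = 29.84 m
FS = H_c / H = 29.84 / 15.0 = 1.989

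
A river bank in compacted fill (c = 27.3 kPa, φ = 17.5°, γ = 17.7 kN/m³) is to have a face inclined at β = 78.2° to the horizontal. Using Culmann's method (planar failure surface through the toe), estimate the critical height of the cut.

Culmann's analysis gives the critical failure plane at α_cr = (β + φ)/2 = (78.2 + 17.5)/2 = 47.9°, and the critical height
H_c = (4c/γ) · sinβ cosφ / [1 − cos(β − φ)]
    = (4·27.3/17.7) · sin78.2°·cos17.5° / [1 − cos(60.7°)]
    = 6.169 · 0.9789·0.9537 / [1 − 0.4894]
    = 6.169 · 0.9336 / 0.5106
    = 11.28 m

H_c = 11.28 m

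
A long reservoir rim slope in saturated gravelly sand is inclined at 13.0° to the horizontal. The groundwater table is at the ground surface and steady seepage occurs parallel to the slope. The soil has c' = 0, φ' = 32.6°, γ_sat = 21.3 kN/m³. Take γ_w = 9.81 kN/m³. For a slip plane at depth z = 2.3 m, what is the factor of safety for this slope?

FS = 1.49

With seepage parallel to the slope and the water table at the surface, the effective normal stress on the slip plane uses the buoyant unit weight γ' = γ_sat − γ_w while the driving shear stress uses γ_sat:
FS = [c' + γ' z cos²β tanφ'] / [γ_sat z sinβ cosβ]
(For c' = 0 this reduces to FS = (γ'/γ_sat)·tanφ'/tanβ.)
γ' = 21.3 − 9.81 = 11.49 kN/m³
Numerator = 0.0 + 11.49·2.3·cos²13.0°·tan32.6° = 0.0 + 11.49·2.3·0.9494·0.6395 = 16.046 kPa
Denominator = 21.3·2.3·sin13.0°·cos13.0° = 21.3·2.3·0.2250·0.9744 = 10.738 kPa
FS = 16.046 / 10.738 = 1.494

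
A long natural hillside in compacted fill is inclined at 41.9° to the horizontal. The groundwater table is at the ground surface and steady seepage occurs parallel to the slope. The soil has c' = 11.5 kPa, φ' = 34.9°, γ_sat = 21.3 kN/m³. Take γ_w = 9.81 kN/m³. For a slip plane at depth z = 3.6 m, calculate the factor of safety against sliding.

With seepage parallel to the slope and the water table at the surface, the effective normal stress on the slip plane uses the buoyant unit weight γ' = γ_sat − γ_w while the driving shear stress uses γ_sat:
FS = [c' + γ' z cos²β tanφ'] / [γ_sat z sinβ cosβ]
γ' = 21.3 − 9.81 = 11.49 kN/m³
Numerator = 11.5 + 11.49·3.6·cos²41.9°·tan34.9° = 11.5 + 11.49·3.6·0.5540·0.6976 = 27.486 kPa
Denominator = 21.3·3.6·sin41.9°·cos41.9° = 21.3·3.6·0.6678·0.7443 = 38.116 kPa
FS = 27.486 / 38.116 = 0.721

FS = 0.72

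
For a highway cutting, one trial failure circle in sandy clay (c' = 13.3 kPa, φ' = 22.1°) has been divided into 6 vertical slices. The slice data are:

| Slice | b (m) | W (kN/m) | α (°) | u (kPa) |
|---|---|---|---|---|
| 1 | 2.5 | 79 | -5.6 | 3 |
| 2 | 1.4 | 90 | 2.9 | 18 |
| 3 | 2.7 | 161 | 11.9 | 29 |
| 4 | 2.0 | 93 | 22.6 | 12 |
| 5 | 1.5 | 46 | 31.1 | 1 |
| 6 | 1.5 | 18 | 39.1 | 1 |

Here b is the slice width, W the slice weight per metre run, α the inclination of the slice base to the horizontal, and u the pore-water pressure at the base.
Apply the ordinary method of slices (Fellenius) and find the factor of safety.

Ordinary method of slices: FS = Σ[c'·Δl_i + (W_i cosα_i − u_i·Δl_i)·tanφ'] / Σ W_i sinα_i, with Δl_i = b_i / cosα_i.
Slice 1: Δl = 2.5/cos(-5.6°) = 2.512 m; N'_1 = 79·cos(-5.6°) − 3·2.512 = 71.1; c'Δl = 33.41; W sinα = -7.7
Slice 2: Δl = 1.4/cos2.9° = 1.402 m; N'_2 = 90·cos2.9° − 18·1.402 = 64.7; c'Δl = 18.64; W sinα = 4.6
Slice 3: Δl = 2.7/cos11.9° = 2.759 m; N'_3 = 161·cos11.9° − 29·2.759 = 77.5; c'Δl = 36.70; W sinα = 33.2
Slice 4: Δl = 2.0/cos22.6° = 2.166 m; N'_4 = 93·cos22.6° − 12·2.166 = 59.9; c'Δl = 28.81; W sinα = 35.7
Slice 5: Δl = 1.5/cos31.1° = 1.752 m; N'_5 = 46·cos31.1° − 1·1.752 = 37.6; c'Δl = 23.30; W sinα = 23.8
Slice 6: Δl = 1.5/cos39.1° = 1.933 m; N'_6 = 18·cos39.1° − 1·1.933 = 12.0; c'Δl = 25.71; W sinα = 11.4
Σc'Δl = 166.6 kN/m; ΣN' = 322.8 kN/m; ΣW sinα = 100.9 kN/m
Resisting = 166.6 + 322.8·tan22.1° = 166.6 + 131.1 = 297.6 kN/m
FS = 297.6 / 100.9 = 2.950

FS = 2.95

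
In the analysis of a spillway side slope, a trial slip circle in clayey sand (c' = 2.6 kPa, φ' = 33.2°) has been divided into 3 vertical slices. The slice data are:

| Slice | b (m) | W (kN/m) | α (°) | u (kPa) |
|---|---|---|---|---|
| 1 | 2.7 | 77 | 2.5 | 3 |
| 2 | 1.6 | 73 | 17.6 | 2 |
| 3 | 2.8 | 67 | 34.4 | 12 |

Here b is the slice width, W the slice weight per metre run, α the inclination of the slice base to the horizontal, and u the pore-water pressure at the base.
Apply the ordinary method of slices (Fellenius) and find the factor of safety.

Ordinary method of slices: FS = Σ[c'·Δl_i + (W_i cosα_i − u_i·Δl_i)·tanφ'] / Σ W_i sinα_i, with Δl_i = b_i / cosα_i.
Slice 1: Δl = 2.7/cos2.5° = 2.703 m; N'_1 = 77·cos2.5° − 3·2.703 = 68.8; c'Δl = 7.03; W sinα = 3.4
Slice 2: Δl = 1.6/cos17.6° = 1.679 m; N'_2 = 73·cos17.6° − 2·1.679 = 66.2; c'Δl = 4.36; W sinα = 22.1
Slice 3: Δl = 2.8/cos34.4° = 3.393 m; N'_3 = 67·cos34.4° − 12·3.393 = 14.6; c'Δl = 8.82; W sinα = 37.9
Σc'Δl = 20.2 kN/m; ΣN' = 149.6 kN/m; ΣW sinα = 63.3 kN/m
Resisting = 20.2 + 149.6·tan33.2° = 20.2 + 97.9 = 118.1 kN/m
FS = 118.1 / 63.3 = 1.866

FS = 1.87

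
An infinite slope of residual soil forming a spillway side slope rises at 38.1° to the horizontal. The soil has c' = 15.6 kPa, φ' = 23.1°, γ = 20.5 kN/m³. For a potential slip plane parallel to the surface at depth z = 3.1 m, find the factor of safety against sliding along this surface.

For an infinite slope with a slip plane parallel to the surface (no pore pressure): FS = [c' + γz cos²β tanφ'] / [γz sinβ cosβ].
γz = 20.5·3.1 = 63.55 kN/m²
Numerator = 15.6 + 63.55·cos²38.1°·tan23.1° = 15.6 + 63.55·0.6193·0.4265 = 32.386 kPa
Denominator = 63.55·sin38.1°·cos38.1° = 63.55·0.6170·0.7869 = 30.858 kPa
FS = 32.386 / 30.858 = 1.050

FS = 1.05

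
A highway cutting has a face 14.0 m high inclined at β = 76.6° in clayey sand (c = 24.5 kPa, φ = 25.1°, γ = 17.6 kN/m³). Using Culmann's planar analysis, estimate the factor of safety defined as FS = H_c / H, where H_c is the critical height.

H_c = (4c/γ) · sinβ cosφ / [1 − cos(β − φ)]
    = (4·24.5/17.6) · sin76.6°·cos25.1° / [1 − cos51.5°]
    = 5.568 · 0.8809 / 0.3775 = 12.99 m
FS = H_c / H = 12.99 / 14.0 = 0.928

FS = 0.93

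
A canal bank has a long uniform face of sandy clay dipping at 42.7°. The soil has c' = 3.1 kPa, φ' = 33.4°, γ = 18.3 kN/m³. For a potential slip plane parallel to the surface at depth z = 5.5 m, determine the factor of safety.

FS = 0.78

For an infinite slope with a slip plane parallel to the surface (no pore pressure): FS = [c' + γz cos²β tanφ'] / [γz sinβ cosβ].
γz = 18.3·5.5 = 100.65 kN/m²
Numerator = 3.1 + 100.65·cos²42.7°·tan33.4° = 3.1 + 100.65·0.5401·0.6594 = 38.944 kPa
Denominator = 100.65·sin42.7°·cos42.7° = 100.65·0.6782·0.7349 = 50.163 kPa
FS = 38.944 / 50.163 = 0.776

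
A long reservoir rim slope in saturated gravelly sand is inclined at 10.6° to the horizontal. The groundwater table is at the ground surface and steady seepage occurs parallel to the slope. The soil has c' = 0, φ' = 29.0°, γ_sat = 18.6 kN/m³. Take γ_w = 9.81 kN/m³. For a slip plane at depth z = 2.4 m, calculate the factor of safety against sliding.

With seepage parallel to the slope and the water table at the surface, the effective normal stress on the slip plane uses the buoyant unit weight γ' = γ_sat − γ_w while the driving shear stress uses γ_sat:
FS = [c' + γ' z cos²β tanφ'] / [γ_sat z sinβ cosβ]
(For c' = 0 this reduces to FS = (γ'/γ_sat)·tanφ'/tanβ.)
γ' = 18.6 − 9.81 = 8.79 kN/m³
Numerator = 0.0 + 8.79·2.4·cos²10.6°·tan29.0° = 0.0 + 8.79·2.4·0.9662·0.5543 = 11.298 kPa
Denominator = 18.6·2.4·sin10.6°·cos10.6° = 18.6·2.4·0.1840·0.9829 = 8.071 kPa
FS = 11.298 / 8.071 = 1.400

FS = 1.40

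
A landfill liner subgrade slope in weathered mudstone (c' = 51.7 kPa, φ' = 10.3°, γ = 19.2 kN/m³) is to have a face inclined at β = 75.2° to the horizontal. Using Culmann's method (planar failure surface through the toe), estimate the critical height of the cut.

H_c = 17.79 m

Culmann's analysis gives the critical failure plane at α_cr = (β + φ')/2 = (75.2 + 10.3)/2 = 42.8°, and the critical height
H_c = (4c'/γ) · sinβ cosφ' / [1 − cos(β − φ')]
    = (4·51.7/19.2) · sin75.2°·cos10.3° / [1 − cos(64.9°)]
    = 10.771 · 0.9668·0.9839 / [1 − 0.4242]
    = 10.771 · 0.9512 / 0.5758
    = 17.79 m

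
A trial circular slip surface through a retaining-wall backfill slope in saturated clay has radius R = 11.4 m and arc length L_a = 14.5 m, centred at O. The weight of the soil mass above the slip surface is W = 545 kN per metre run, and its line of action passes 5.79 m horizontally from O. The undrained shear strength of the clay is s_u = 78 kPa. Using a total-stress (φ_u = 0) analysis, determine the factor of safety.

Taking moments about the centre O, the resisting moment is provided by the undrained shear strength acting along the arc:
M_R = s_u·L_a·R = 78·14.50·11.4 = 12893.4 kN·m/m
M_D = W·d = 545·5.79 = 3155.6 kN·m/m
FS = M_R / M_D = 12893.4 / 3155.6 = 4.086

FS = 4.09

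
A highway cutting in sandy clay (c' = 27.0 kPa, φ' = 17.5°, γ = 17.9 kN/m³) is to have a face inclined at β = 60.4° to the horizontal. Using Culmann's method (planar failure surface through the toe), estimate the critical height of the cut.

H_c = 18.71 m

Culmann's analysis gives the critical failure plane at α_cr = (β + φ')/2 = (60.4 + 17.5)/2 = 39.0°, and the critical height
H_c = (4c'/γ) · sinβ cosφ' / [1 − cos(β − φ')]
    = (4·27.0/17.9) · sin60.4°·cos17.5° / [1 − cos(42.9°)]
    = 6.034 · 0.8695·0.9537 / [1 − 0.7325]
    = 6.034 · 0.8293 / 0.2675
    = 18.71 m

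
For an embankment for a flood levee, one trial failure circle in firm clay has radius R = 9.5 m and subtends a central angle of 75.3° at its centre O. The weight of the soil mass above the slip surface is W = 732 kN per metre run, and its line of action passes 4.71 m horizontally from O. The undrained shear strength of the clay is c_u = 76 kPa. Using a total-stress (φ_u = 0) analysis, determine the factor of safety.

Taking moments about the centre O, the resisting moment is provided by the undrained shear strength acting along the arc:
Arc length L_a = R·θ = 9.5·(75.3°·π/180) = 9.5·1.3142 = 12.49 m
M_R = c_u·L_a·R = 76·12.49·9.5 = 9014.3 kN·m/m
M_D = W·d = 732·4.71 = 3447.7 kN·m/m
FS = M_R / M_D = 9014.3 / 3447.7 = 2.615

FS = 2.61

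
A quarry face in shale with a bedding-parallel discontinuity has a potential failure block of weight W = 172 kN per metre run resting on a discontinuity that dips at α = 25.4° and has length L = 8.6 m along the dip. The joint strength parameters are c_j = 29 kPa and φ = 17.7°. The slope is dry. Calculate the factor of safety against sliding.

Resolving the block weight along and normal to the plane and applying the Mohr–Coulomb strength on the joint:
N' = W cosα = 172·cos25.4° = 155.4 kN/m
Driving force T = W sinα = 172·sin25.4° = 73.8 kN/m
Resisting force R = c_j·L + N'·tanφ = 29·8.6 + 155.4·tan17.7° = 249.4 + 49.6 = 299.0 kN/m
FS = R / T = 299.0 / 73.8 = 4.053

FS = 4.05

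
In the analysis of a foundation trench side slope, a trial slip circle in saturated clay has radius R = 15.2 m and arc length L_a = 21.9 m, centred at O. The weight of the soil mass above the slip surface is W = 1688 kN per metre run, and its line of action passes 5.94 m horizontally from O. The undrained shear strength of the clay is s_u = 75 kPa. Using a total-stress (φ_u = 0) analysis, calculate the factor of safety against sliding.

Taking moments about the centre O, the resisting moment is provided by the undrained shear strength acting along the arc:
M_R = s_u·L_a·R = 75·21.90·15.2 = 24966.0 kN·m/m
M_D = W·d = 1688·5.94 = 10026.7 kN·m/m
FS = M_R / M_D = 24966.0 / 10026.7 = 2.490

FS = 2.49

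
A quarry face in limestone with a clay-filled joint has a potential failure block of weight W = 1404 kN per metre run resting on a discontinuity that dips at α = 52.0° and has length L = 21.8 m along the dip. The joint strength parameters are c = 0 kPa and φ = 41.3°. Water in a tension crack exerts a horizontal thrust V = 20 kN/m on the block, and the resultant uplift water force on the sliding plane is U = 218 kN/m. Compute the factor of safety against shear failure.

Resolving the block weight along and normal to the plane and applying the Mohr–Coulomb strength on the joint:
N' = W cosα − U − V sinα = 1404·cos52.0° − 218 − 20·sin52.0° = 630.6 kN/m
Driving force T = W sinα + V cosα = 1404·sin52.0° + 20·cos52.0° = 1118.7 kN/m
Resisting force R = c·L + N'·tanφ = 0·21.8 + 630.6·tan41.3° = 0.0 + 554.0 = 554.0 kN/m
FS = R / T = 554.0 / 1118.7 = 0.495

FS = 0.50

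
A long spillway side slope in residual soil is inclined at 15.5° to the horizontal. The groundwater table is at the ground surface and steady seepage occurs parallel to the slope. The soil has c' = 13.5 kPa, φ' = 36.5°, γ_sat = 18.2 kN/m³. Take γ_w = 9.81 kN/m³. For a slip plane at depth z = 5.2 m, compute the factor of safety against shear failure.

With seepage parallel to the slope and the water table at the surface, the effective normal stress on the slip plane uses the buoyant unit weight γ' = γ_sat − γ_w while the driving shear stress uses γ_sat:
FS = [c' + γ' z cos²β tanφ'] / [γ_sat z sinβ cosβ]
γ' = 18.2 − 9.81 = 8.39 kN/m³
Numerator = 13.5 + 8.39·5.2·cos²15.5°·tan36.5° = 13.5 + 8.39·5.2·0.9286·0.7400 = 43.477 kPa
Denominator = 18.2·5.2·sin15.5°·cos15.5° = 18.2·5.2·0.2672·0.9636 = 24.372 kPa
FS = 43.477 / 24.372 = 1.784

FS = 1.78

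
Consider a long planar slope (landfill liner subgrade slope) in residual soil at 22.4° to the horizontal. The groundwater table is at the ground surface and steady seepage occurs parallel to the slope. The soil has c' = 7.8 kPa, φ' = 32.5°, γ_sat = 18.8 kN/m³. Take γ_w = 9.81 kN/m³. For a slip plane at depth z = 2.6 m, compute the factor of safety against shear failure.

FS = 1.19

With seepage parallel to the slope and the water table at the surface, the effective normal stress on the slip plane uses the buoyant unit weight γ' = γ_sat − γ_w while the driving shear stress uses γ_sat:
FS = [c' + γ' z cos²β tanφ'] / [γ_sat z sinβ cosβ]
γ' = 18.8 − 9.81 = 8.99 kN/m³
Numerator = 7.8 + 8.99·2.6·cos²22.4°·tan32.5° = 7.8 + 8.99·2.6·0.8548·0.6371 = 20.529 kPa
Denominator = 18.8·2.6·sin22.4°·cos22.4° = 18.8·2.6·0.3811·0.9245 = 17.221 kPa
FS = 20.529 / 17.221 = 1.192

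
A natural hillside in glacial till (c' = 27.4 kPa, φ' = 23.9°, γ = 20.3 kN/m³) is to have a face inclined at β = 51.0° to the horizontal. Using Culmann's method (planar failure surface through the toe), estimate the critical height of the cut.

Culmann's analysis gives the critical failure plane at α_cr = (β + φ')/2 = (51.0 + 23.9)/2 = 37.5°, and the critical height
H_c = (4c'/γ) · sinβ cosφ' / [1 − cos(β − φ')]
    = (4·27.4/20.3) · sin51.0°·cos23.9° / [1 − cos(27.1°)]
    = 5.399 · 0.7771·0.9143 / [1 − 0.8902]
    = 5.399 · 0.7105 / 0.1098
    = 34.94 m

H_c = 34.94 m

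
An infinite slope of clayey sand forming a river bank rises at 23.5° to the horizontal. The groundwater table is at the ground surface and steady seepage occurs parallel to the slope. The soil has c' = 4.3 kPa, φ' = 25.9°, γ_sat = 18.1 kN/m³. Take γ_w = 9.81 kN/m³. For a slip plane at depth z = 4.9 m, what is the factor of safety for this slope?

FS = 0.64

With seepage parallel to the slope and the water table at the surface, the effective normal stress on the slip plane uses the buoyant unit weight γ' = γ_sat − γ_w while the driving shear stress uses γ_sat:
FS = [c' + γ' z cos²β tanφ'] / [γ_sat z sinβ cosβ]
γ' = 18.1 − 9.81 = 8.29 kN/m³
Numerator = 4.3 + 8.29·4.9·cos²23.5°·tan25.9° = 4.3 + 8.29·4.9·0.8410·0.4856 = 20.888 kPa
Denominator = 18.1·4.9·sin23.5°·cos23.5° = 18.1·4.9·0.3987·0.9171 = 32.432 kPa
FS = 20.888 / 32.432 = 0.644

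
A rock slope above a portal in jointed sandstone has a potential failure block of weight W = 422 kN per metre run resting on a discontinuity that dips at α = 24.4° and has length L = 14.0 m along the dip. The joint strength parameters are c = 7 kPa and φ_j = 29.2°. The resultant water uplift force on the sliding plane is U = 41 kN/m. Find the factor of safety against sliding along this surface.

Resolving the block weight along and normal to the plane and applying the Mohr–Coulomb strength on the joint:
N' = W cosα − U = 422·cos24.4° − 41 = 343.3 kN/m
Driving force T = W sinα = 422·sin24.4° = 174.3 kN/m
Resisting force R = c·L + N'·tanφ_j = 7·14.0 + 343.3·tan29.2° = 98.0 + 191.9 = 289.9 kN/m
FS = R / T = 289.9 / 174.3 = 1.663

FS = 1.66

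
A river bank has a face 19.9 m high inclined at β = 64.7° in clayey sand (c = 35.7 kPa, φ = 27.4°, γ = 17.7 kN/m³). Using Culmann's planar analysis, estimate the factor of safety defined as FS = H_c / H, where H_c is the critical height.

FS = 1.59

H_c = (4c/γ) · sinβ cosφ / [1 − cos(β − φ)]
    = (4·35.7/17.7) · sin64.7°·cos27.4° / [1 − cos37.3°]
    = 8.068 · 0.8027 / 0.2045 = 31.66 m
FS = H_c / H = 31.66 / 19.9 = 1.591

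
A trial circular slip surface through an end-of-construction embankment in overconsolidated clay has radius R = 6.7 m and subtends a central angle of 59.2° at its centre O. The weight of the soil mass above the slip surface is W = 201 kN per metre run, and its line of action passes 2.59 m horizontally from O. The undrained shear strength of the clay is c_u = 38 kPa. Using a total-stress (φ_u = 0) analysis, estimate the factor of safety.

FS = 3.39

Taking moments about the centre O, the resisting moment is provided by the undrained shear strength acting along the arc:
Arc length L_a = R·θ = 6.7·(59.2°·π/180) = 6.7·1.0332 = 6.92 m
M_R = c_u·L_a·R = 38·6.92·6.7 = 1762.5 kN·m/m
M_D = W·d = 201·2.59 = 520.6 kN·m/m
FS = M_R / M_D = 1762.5 / 520.6 = 3.386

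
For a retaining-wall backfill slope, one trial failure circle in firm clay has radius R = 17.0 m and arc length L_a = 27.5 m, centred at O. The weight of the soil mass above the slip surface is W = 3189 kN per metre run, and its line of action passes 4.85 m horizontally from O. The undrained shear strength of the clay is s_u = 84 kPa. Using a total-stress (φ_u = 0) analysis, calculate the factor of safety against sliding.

Taking moments about the centre O, the resisting moment is provided by the undrained shear strength acting along the arc:
M_R = s_u·L_a·R = 84·27.50·17.0 = 39270.0 kN·m/m
M_D = W·d = 3189·4.85 = 15466.6 kN·m/m
FS = M_R / M_D = 39270.0 / 15466.6 = 2.539

FS = 2.54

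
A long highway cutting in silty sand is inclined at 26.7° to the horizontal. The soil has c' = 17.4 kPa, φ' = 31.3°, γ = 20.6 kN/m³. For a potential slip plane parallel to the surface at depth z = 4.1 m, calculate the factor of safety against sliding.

For an infinite slope with a slip plane parallel to the surface (no pore pressure): FS = [c' + γz cos²β tanφ'] / [γz sinβ cosβ].
γz = 20.6·4.1 = 84.46 kN/m²
Numerator = 17.4 + 84.46·cos²26.7°·tan31.3° = 17.4 + 84.46·0.7981·0.6080 = 58.385 kPa
Denominator = 84.46·sin26.7°·cos26.7° = 84.46·0.4493·0.8934 = 33.903 kPa
FS = 58.385 / 33.903 = 1.722

FS = 1.72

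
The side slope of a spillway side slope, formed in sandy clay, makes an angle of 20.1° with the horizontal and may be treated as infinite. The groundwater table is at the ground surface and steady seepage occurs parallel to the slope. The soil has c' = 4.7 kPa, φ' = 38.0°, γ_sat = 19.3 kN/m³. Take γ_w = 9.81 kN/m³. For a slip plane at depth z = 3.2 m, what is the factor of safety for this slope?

With seepage parallel to the slope and the water table at the surface, the effective normal stress on the slip plane uses the buoyant unit weight γ' = γ_sat − γ_w while the driving shear stress uses γ_sat:
FS = [c' + γ' z cos²β tanφ'] / [γ_sat z sinβ cosβ]
γ' = 19.3 − 9.81 = 9.49 kN/m³
Numerator = 4.7 + 9.49·3.2·cos²20.1°·tan38.0° = 4.7 + 9.49·3.2·0.8819·0.7813 = 25.624 kPa
Denominator = 19.3·3.2·sin20.1°·cos20.1° = 19.3·3.2·0.3437·0.9391 = 19.932 kPa
FS = 25.624 / 19.932 = 1.286

FS = 1.29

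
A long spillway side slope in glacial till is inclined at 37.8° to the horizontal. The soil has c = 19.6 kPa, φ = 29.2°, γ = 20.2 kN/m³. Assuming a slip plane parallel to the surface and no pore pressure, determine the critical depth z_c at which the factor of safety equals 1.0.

Setting FS = 1.00 in FS = [c + γz cos²β tanφ] / [γz sinβ cosβ] and solving for z:
z = c / [γ cosβ (FS·sinβ − cosβ·tanφ)]
  = 19.6 / [20.2·cos37.8°·(1.00·sin37.8° − cos37.8°·tan29.2°)]
  = 19.6 / [20.2·0.7902·(1.00·0.6129 − 0.7902·0.5589)]
  = 19.6 / 2.7342 = 7.168 m

z_c = 7.17 m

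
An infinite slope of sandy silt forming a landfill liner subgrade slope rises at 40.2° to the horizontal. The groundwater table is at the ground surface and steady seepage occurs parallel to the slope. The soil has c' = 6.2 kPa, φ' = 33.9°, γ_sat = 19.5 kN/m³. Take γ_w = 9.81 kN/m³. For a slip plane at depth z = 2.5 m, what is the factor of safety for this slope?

FS = 0.65

With seepage parallel to the slope and the water table at the surface, the effective normal stress on the slip plane uses the buoyant unit weight γ' = γ_sat − γ_w while the driving shear stress uses γ_sat:
FS = [c' + γ' z cos²β tanφ'] / [γ_sat z sinβ cosβ]
γ' = 19.5 − 9.81 = 9.69 kN/m³
Numerator = 6.2 + 9.69·2.5·cos²40.2°·tan33.9° = 6.2 + 9.69·2.5·0.5834·0.6720 = 15.697 kPa
Denominator = 19.5·2.5·sin40.2°·cos40.2° = 19.5·2.5·0.6455·0.7638 = 24.034 kPa
FS = 15.697 / 24.034 = 0.653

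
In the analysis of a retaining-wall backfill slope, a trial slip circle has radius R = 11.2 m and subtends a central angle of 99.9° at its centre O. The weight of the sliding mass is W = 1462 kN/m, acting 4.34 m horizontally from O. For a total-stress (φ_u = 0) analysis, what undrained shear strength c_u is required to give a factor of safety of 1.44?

FS = c_u·L_a·R / (W·d), so c_u = FS·W·d / (L_a·R).
Arc length L_a = R·θ = 11.2·(99.9°·π/180) = 11.2·1.7436 = 19.53 m
c_u = 1.44·1462·4.34 / (19.53·11.2) = 9136.9 / 218.72 = 41.78 kPa

c_u = 41.8 kPa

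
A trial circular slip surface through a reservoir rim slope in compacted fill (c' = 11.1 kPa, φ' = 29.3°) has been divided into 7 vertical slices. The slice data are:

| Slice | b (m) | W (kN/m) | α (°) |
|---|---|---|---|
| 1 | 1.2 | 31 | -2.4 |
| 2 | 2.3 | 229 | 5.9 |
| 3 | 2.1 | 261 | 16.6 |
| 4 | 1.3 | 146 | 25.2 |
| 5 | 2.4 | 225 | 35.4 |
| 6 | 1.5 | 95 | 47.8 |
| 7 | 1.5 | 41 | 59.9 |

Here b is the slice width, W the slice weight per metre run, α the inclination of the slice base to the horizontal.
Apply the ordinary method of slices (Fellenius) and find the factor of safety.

FS = 1.72

Ordinary method of slices: FS = Σ[c'·Δl_i + (W_i cosα_i)·tanφ'] / Σ W_i sinα_i, with Δl_i = b_i / cosα_i.
Slice 1: Δl = 1.2/cos(-2.4°) = 1.201 m; N'_1 = 31·cos(-2.4°) = 31.0; c'Δl = 13.33; W sinα = -1.3
Slice 2: Δl = 2.3/cos5.9° = 2.312 m; N'_2 = 229·cos5.9° = 227.8; c'Δl = 25.67; W sinα = 23.5
Slice 3: Δl = 2.1/cos16.6° = 2.191 m; N'_3 = 261·cos16.6° = 250.1; c'Δl = 24.32; W sinα = 74.6
Slice 4: Δl = 1.3/cos25.2° = 1.437 m; N'_4 = 146·cos25.2° = 132.1; c'Δl = 15.95; W sinα = 62.2
Slice 5: Δl = 2.4/cos35.4° = 2.944 m; N'_5 = 225·cos35.4° = 183.4; c'Δl = 32.68; W sinα = 130.3
Slice 6: Δl = 1.5/cos47.8° = 2.233 m; N'_6 = 95·cos47.8° = 63.8; c'Δl = 24.79; W sinα = 70.4
Slice 7: Δl = 1.5/cos59.9° = 2.991 m; N'_7 = 41·cos59.9° = 20.6; c'Δl = 33.20; W sinα = 35.5
Σc'Δl = 169.9 kN/m; ΣN' = 908.8 kN/m; ΣW sinα = 395.2 kN/m
Resisting = 169.9 + 908.8·tan29.3° = 169.9 + 510.0 = 679.9 kN/m
FS = 679.9 / 395.2 = 1.721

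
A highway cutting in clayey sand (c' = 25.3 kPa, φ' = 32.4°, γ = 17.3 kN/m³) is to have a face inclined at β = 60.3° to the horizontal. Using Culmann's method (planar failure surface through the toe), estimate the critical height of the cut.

H_c = 36.91 m

Culmann's analysis gives the critical failure plane at α_cr = (β + φ')/2 = (60.3 + 32.4)/2 = 46.3°, and the critical height
H_c = (4c'/γ) · sinβ cosφ' / [1 − cos(β − φ')]
    = (4·25.3/17.3) · sin60.3°·cos32.4° / [1 − cos(27.9°)]
    = 5.850 · 0.8686·0.8443 / [1 − 0.8838]
    = 5.850 · 0.7334 / 0.1162
    = 36.91 m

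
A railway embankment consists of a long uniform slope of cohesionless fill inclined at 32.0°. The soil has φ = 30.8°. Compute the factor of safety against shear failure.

For a dry cohesionless infinite slope the factor of safety is FS = tanφ / tanβ.
FS = tan30.8° / tan32.0° = 0.5961 / 0.6249 = 0.954

FS = 0.95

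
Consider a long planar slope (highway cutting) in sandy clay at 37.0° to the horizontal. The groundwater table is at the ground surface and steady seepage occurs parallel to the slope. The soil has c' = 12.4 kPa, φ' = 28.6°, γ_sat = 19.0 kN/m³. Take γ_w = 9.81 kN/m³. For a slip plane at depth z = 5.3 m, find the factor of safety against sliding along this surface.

With seepage parallel to the slope and the water table at the surface, the effective normal stress on the slip plane uses the buoyant unit weight γ' = γ_sat − γ_w while the driving shear stress uses γ_sat:
FS = [c' + γ' z cos²β tanφ'] / [γ_sat z sinβ cosβ]
γ' = 19.0 − 9.81 = 9.19 kN/m³
Numerator = 12.4 + 9.19·5.3·cos²37.0°·tan28.6° = 12.4 + 9.19·5.3·0.6378·0.5452 = 29.338 kPa
Denominator = 19.0·5.3·sin37.0°·cos37.0° = 19.0·5.3·0.6018·0.7986 = 48.400 kPa
FS = 29.338 / 48.400 = 0.606

FS = 0.61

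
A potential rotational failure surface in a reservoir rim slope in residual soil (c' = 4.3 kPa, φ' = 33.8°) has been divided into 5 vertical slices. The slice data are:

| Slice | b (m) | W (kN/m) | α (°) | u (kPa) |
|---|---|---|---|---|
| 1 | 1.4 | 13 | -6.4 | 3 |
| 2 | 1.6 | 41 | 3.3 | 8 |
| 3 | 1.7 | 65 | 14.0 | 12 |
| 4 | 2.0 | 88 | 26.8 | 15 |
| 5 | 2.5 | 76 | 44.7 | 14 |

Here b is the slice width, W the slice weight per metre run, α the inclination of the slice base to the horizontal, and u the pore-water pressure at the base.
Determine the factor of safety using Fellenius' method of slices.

FS = 1.20

Ordinary method of slices: FS = Σ[c'·Δl_i + (W_i cosα_i − u_i·Δl_i)·tanφ'] / Σ W_i sinα_i, with Δl_i = b_i / cosα_i.
Slice 1: Δl = 1.4/cos(-6.4°) = 1.409 m; N'_1 = 13·cos(-6.4°) − 3·1.409 = 8.7; c'Δl = 6.06; W sinα = -1.4
Slice 2: Δl = 1.6/cos3.3° = 1.603 m; N'_2 = 41·cos3.3° − 8·1.603 = 28.1; c'Δl = 6.89; W sinα = 2.4
Slice 3: Δl = 1.7/cos14.0° = 1.752 m; N'_3 = 65·cos14.0° − 12·1.752 = 42.0; c'Δl = 7.53; W sinα = 15.7
Slice 4: Δl = 2.0/cos26.8° = 2.241 m; N'_4 = 88·cos26.8° − 15·2.241 = 44.9; c'Δl = 9.63; W sinα = 39.7
Slice 5: Δl = 2.5/cos44.7° = 3.517 m; N'_5 = 76·cos44.7° − 14·3.517 = 4.8; c'Δl = 15.12; W sinα = 53.5
Σc'Δl = 45.2 kN/m; ΣN' = 128.6 kN/m; ΣW sinα = 109.8 kN/m
Resisting = 45.2 + 128.6·tan33.8° = 45.2 + 86.1 = 131.3 kN/m
FS = 131.3 / 109.8 = 1.196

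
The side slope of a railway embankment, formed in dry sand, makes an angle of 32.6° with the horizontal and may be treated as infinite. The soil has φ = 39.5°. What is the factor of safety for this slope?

For a dry cohesionless infinite slope the factor of safety is FS = tanφ / tanβ.
FS = tan39.5° / tan32.6° = 0.8243 / 0.6395 = 1.289

FS = 1.29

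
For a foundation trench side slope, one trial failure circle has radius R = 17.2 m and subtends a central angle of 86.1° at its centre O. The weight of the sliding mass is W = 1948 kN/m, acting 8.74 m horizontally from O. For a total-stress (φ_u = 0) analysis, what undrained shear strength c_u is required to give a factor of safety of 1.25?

FS = c_u·L_a·R / (W·d), so c_u = FS·W·d / (L_a·R).
Arc length L_a = R·θ = 17.2·(86.1°·π/180) = 17.2·1.5027 = 25.85 m
c_u = 1.25·1948·8.74 / (25.85·17.2) = 21281.9 / 444.57 = 47.87 kPa

c_u = 47.9 kPa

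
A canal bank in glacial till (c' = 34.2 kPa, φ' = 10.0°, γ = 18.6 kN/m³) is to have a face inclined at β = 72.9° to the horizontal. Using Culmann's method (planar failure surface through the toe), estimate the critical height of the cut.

Culmann's analysis gives the critical failure plane at α_cr = (β + φ')/2 = (72.9 + 10.0)/2 = 41.5°, and the critical height
H_c = (4c'/γ) · sinβ cosφ' / [1 − cos(β − φ')]
    = (4·34.2/18.6) · sin72.9°·cos10.0° / [1 − cos(62.9°)]
    = 7.355 · 0.9558·0.9848 / [1 − 0.4555]
    = 7.355 · 0.9413 / 0.5445
    = 12.72 m

H_c = 12.72 m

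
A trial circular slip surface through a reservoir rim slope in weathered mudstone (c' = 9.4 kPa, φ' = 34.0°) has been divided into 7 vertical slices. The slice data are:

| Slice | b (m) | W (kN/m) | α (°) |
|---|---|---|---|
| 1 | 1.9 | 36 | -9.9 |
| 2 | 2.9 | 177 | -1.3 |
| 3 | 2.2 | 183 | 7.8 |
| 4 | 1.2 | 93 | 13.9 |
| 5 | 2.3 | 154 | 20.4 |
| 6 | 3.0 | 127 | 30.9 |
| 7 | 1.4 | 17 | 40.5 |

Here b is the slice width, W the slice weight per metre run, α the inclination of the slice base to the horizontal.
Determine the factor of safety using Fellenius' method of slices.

Ordinary method of slices: FS = Σ[c'·Δl_i + (W_i cosα_i)·tanφ'] / Σ W_i sinα_i, with Δl_i = b_i / cosα_i.
Slice 1: Δl = 1.9/cos(-9.9°) = 1.929 m; N'_1 = 36·cos(-9.9°) = 35.5; c'Δl = 18.13; W sinα = -6.2
Slice 2: Δl = 2.9/cos(-1.3°) = 2.901 m; N'_2 = 177·cos(-1.3°) = 177.0; c'Δl = 27.27; W sinα = -4.0
Slice 3: Δl = 2.2/cos7.8° = 2.221 m; N'_3 = 183·cos7.8° = 181.3; c'Δl = 20.87; W sinα = 24.8
Slice 4: Δl = 1.2/cos13.9° = 1.236 m; N'_4 = 93·cos13.9° = 90.3; c'Δl = 11.62; W sinα = 22.3
Slice 5: Δl = 2.3/cos20.4° = 2.454 m; N'_5 = 154·cos20.4° = 144.3; c'Δl = 23.07; W sinα = 53.7
Slice 6: Δl = 3.0/cos30.9° = 3.496 m; N'_6 = 127·cos30.9° = 109.0; c'Δl = 32.86; W sinα = 65.2
Slice 7: Δl = 1.4/cos40.5° = 1.841 m; N'_7 = 17·cos40.5° = 12.9; c'Δl = 17.31; W sinα = 11.0
Σc'Δl = 151.1 kN/m; ΣN' = 750.2 kN/m; ΣW sinα = 166.9 kN/m
Resisting = 151.1 + 750.2·tan34.0° = 151.1 + 506.0 = 657.2 kN/m
FS = 657.2 / 166.9 = 3.937

FS = 3.94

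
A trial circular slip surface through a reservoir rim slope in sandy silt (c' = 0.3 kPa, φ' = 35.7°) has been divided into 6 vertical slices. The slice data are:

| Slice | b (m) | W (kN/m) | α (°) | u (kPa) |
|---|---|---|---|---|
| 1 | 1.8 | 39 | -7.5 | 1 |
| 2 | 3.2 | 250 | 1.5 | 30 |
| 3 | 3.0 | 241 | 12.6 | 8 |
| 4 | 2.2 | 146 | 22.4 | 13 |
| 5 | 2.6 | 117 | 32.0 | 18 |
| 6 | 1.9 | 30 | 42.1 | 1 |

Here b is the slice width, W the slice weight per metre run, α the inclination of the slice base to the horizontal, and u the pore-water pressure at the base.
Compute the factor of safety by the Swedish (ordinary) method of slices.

FS = 2.16

Ordinary method of slices: FS = Σ[c'·Δl_i + (W_i cosα_i − u_i·Δl_i)·tanφ'] / Σ W_i sinα_i, with Δl_i = b_i / cosα_i.
Slice 1: Δl = 1.8/cos(-7.5°) = 1.816 m; N'_1 = 39·cos(-7.5°) − 1·1.816 = 36.9; c'Δl = 0.54; W sinα = -5.1
Slice 2: Δl = 3.2/cos1.5° = 3.201 m; N'_2 = 250·cos1.5° − 30·3.201 = 153.9; c'Δl = 0.96; W sinα = 6.5
Slice 3: Δl = 3.0/cos12.6° = 3.074 m; N'_3 = 241·cos12.6° − 8·3.074 = 210.6; c'Δl = 0.92; W sinα = 52.6
Slice 4: Δl = 2.2/cos22.4° = 2.380 m; N'_4 = 146·cos22.4° − 13·2.380 = 104.0; c'Δl = 0.71; W sinα = 55.6
Slice 5: Δl = 2.6/cos32.0° = 3.066 m; N'_5 = 117·cos32.0° − 18·3.066 = 44.0; c'Δl = 0.92; W sinα = 62.0
Slice 6: Δl = 1.9/cos42.1° = 2.561 m; N'_6 = 30·cos42.1° − 1·2.561 = 19.7; c'Δl = 0.77; W sinα = 20.1
Σc'Δl = 4.8 kN/m; ΣN' = 569.1 kN/m; ΣW sinα = 191.8 kN/m
Resisting = 4.8 + 569.1·tan35.7° = 4.8 + 409.0 = 413.8 kN/m
FS = 413.8 / 191.8 = 2.158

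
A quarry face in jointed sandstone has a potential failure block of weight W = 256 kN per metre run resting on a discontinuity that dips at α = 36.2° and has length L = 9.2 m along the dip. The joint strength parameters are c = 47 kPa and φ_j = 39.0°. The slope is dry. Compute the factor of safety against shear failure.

Resolving the block weight along and normal to the plane and applying the Mohr–Coulomb strength on the joint:
N' = W cosα = 256·cos36.2° = 206.6 kN/m
Driving force T = W sinα = 256·sin36.2° = 151.2 kN/m
Resisting force R = c·L + N'·tanφ_j = 47·9.2 + 206.6·tan39.0° = 432.4 + 167.3 = 599.7 kN/m
FS = R / T = 599.7 / 151.2 = 3.966

FS = 3.97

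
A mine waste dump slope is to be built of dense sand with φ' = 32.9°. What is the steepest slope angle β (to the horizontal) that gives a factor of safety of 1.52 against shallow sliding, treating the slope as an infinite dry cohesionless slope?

For an infinite dry cohesionless slope FS = tanφ'/tanβ, so tanβ = tanφ' / FS.
tanβ = tan32.9° / 1.52 = 0.6469 / 1.52 = 0.4256
β = arctan(0.4256) = 23.06°

β = 23.1°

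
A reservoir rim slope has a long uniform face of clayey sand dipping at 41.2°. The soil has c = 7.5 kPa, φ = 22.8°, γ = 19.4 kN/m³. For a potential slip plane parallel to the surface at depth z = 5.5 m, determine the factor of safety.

For an infinite slope with a slip plane parallel to the surface (no pore pressure): FS = [c + γz cos²β tanφ] / [γz sinβ cosβ].
γz = 19.4·5.5 = 106.70 kN/m²
Numerator = 7.5 + 106.70·cos²41.2°·tan22.8° = 7.5 + 106.70·0.5661·0.4204 = 32.892 kPa
Denominator = 106.70·sin41.2°·cos41.2° = 106.70·0.6587·0.7524 = 52.881 kPa
FS = 32.892 / 52.881 = 0.622

FS = 0.62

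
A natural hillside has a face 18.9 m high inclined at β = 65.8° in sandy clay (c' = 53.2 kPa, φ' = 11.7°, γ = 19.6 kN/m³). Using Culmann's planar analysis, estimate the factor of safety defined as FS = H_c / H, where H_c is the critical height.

FS = 1.24

H_c = (4c'/γ) · sinβ cosφ' / [1 − cos(β − φ')]
    = (4·53.2/19.6) · sin65.8°·cos11.7° / [1 − cos54.1°]
    = 10.857 · 0.8932 / 0.4136 = 23.44 m
FS = H_c / H = 23.44 / 18.9 = 1.240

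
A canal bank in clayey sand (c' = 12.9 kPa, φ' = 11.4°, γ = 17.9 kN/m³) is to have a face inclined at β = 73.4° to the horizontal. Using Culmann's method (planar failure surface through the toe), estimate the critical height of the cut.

H_c = 5.10 m

Culmann's analysis gives the critical failure plane at α_cr = (β + φ')/2 = (73.4 + 11.4)/2 = 42.4°, and the critical height
H_c = (4c'/γ) · sinβ cosφ' / [1 − cos(β − φ')]
    = (4·12.9/17.9) · sin73.4°·cos11.4° / [1 − cos(62.0°)]
    = 2.883 · 0.9583·0.9803 / [1 − 0.4695]
    = 2.883 · 0.9394 / 0.5305
    = 5.10 m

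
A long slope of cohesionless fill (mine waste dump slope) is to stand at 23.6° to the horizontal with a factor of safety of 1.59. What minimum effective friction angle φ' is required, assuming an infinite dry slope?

FS = tanφ'/tanβ ⇒ tanφ' = FS · tanβ = 1.59 · tan23.6° = 0.6947
φ' = arctan(0.6947) = 34.79°

φ' = 34.8°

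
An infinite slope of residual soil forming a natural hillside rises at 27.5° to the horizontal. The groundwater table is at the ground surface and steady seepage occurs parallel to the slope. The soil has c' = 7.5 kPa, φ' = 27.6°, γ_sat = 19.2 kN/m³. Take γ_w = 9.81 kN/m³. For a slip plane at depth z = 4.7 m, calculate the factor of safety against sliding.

FS = 0.69

With seepage parallel to the slope and the water table at the surface, the effective normal stress on the slip plane uses the buoyant unit weight γ' = γ_sat − γ_w while the driving shear stress uses γ_sat:
FS = [c' + γ' z cos²β tanφ'] / [γ_sat z sinβ cosβ]
γ' = 19.2 − 9.81 = 9.39 kN/m³
Numerator = 7.5 + 9.39·4.7·cos²27.5°·tan27.6° = 7.5 + 9.39·4.7·0.7868·0.5228 = 25.653 kPa
Denominator = 19.2·4.7·sin27.5°·cos27.5° = 19.2·4.7·0.4617·0.8870 = 36.960 kPa
FS = 25.653 / 36.960 = 0.694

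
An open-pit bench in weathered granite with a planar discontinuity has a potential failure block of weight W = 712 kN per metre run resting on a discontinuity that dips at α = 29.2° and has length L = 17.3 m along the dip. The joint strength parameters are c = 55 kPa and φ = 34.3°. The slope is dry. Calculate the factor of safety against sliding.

Resolving the block weight along and normal to the plane and applying the Mohr–Coulomb strength on the joint:
N' = W cosα = 712·cos29.2° = 621.5 kN/m
Driving force T = W sinα = 712·sin29.2° = 347.4 kN/m
Resisting force R = c·L + N'·tanφ = 55·17.3 + 621.5·tan34.3° = 951.5 + 424.0 = 1375.5 kN/m
FS = R / T = 1375.5 / 347.4 = 3.960

FS = 3.96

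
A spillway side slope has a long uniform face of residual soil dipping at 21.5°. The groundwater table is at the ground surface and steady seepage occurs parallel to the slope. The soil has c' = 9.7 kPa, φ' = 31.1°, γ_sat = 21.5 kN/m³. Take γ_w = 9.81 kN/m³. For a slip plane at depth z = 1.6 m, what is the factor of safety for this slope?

FS = 1.66

With seepage parallel to the slope and the water table at the surface, the effective normal stress on the slip plane uses the buoyant unit weight γ' = γ_sat − γ_w while the driving shear stress uses γ_sat:
FS = [c' + γ' z cos²β tanφ'] / [γ_sat z sinβ cosβ]
γ' = 21.5 − 9.81 = 11.69 kN/m³
Numerator = 9.7 + 11.69·1.6·cos²21.5°·tan31.1° = 9.7 + 11.69·1.6·0.8657·0.6032 = 19.467 kPa
Denominator = 21.5·1.6·sin21.5°·cos21.5° = 21.5·1.6·0.3665·0.9304 = 11.730 kPa
FS = 19.467 / 11.730 = 1.660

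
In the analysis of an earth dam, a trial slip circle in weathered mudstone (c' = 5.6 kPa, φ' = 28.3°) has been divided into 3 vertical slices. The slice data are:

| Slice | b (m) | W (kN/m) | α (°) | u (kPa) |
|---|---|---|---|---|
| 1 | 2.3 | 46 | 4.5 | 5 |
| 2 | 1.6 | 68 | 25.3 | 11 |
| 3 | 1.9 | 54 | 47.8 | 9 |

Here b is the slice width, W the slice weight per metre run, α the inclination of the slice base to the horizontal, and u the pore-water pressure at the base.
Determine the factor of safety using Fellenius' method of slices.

FS = 1.18

Ordinary method of slices: FS = Σ[c'·Δl_i + (W_i cosα_i − u_i·Δl_i)·tanφ'] / Σ W_i sinα_i, with Δl_i = b_i / cosα_i.
Slice 1: Δl = 2.3/cos4.5° = 2.307 m; N'_1 = 46·cos4.5° − 5·2.307 = 34.3; c'Δl = 12.92; W sinα = 3.6
Slice 2: Δl = 1.6/cos25.3° = 1.770 m; N'_2 = 68·cos25.3° − 11·1.770 = 42.0; c'Δl = 9.91; W sinα = 29.1
Slice 3: Δl = 1.9/cos47.8° = 2.829 m; N'_3 = 54·cos47.8° − 9·2.829 = 10.8; c'Δl = 15.84; W sinα = 40.0
Σc'Δl = 38.7 kN/m; ΣN' = 87.1 kN/m; ΣW sinα = 72.7 kN/m
Resisting = 38.7 + 87.1·tan28.3° = 38.7 + 46.9 = 85.6 kN/m
FS = 85.6 / 72.7 = 1.178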